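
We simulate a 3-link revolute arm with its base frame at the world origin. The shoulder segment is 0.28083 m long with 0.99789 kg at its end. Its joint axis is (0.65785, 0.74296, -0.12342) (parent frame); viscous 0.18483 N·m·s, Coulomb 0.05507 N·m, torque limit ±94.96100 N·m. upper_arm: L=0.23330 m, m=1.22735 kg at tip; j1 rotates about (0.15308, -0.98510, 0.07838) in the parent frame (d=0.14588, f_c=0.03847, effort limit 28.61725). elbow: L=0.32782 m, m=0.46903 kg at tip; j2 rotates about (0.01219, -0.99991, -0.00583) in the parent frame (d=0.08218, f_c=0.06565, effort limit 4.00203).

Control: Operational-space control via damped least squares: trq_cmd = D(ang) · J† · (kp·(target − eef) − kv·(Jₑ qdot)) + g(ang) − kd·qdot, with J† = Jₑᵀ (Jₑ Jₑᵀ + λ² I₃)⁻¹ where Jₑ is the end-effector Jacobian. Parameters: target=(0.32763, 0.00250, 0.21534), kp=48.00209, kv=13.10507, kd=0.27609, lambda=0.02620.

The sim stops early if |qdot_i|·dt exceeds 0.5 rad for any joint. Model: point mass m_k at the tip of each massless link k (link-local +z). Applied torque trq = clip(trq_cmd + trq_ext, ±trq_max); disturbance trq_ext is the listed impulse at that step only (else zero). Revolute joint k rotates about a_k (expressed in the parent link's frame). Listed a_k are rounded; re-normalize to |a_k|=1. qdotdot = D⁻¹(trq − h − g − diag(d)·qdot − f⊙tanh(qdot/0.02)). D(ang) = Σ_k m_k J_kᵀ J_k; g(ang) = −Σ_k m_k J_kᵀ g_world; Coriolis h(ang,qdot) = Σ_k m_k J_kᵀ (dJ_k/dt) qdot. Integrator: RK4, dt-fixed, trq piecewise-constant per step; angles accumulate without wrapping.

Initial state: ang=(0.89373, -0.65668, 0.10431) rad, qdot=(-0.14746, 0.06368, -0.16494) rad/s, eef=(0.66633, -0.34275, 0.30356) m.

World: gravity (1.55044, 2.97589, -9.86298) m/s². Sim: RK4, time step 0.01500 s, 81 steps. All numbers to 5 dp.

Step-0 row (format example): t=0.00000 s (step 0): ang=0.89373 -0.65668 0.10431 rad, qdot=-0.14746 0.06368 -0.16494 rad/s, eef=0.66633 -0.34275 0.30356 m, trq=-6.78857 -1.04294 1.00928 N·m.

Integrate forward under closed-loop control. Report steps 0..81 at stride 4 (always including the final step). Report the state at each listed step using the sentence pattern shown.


t=0.06000 s (step 4): ang=0.88273 -0.79355 0.29093 rad, qdot=0.10273 -4.59727 6.62171 rad/s, eef=0.66689 -0.32322 0.30202 m, trq=4.98907 -3.66796 0.26283 N·m.
t=0.12000 s (step 8): ang=0.91367 -1.10709 0.72108 rad, qdot=0.69229 -4.91418 6.00728 rad/s, eef=0.65826 -0.28897 0.25832 m, trq=-13.09925 6.03233 1.99380 N·m.
t=0.18000 s (step 12): ang=0.94620 -1.36718 1.00160 rad, qdot=0.33806 -3.88039 3.69188 rad/s, eef=0.64402 -0.25359 0.20063 m, trq=-14.06123 6.25377 2.64250 N·m.
t=0.24000 s (step 16): ang=0.95264 -1.58344 1.19152 rad, qdot=-0.11458 -3.36616 2.74504 rad/s, eef=0.62456 -0.21719 0.15997 m, trq=-12.08950 5.23951 2.50036 N·m.
t=0.30000 s (step 20): ang=0.93451 -1.77400 1.33885 rad, qdot=-0.47716 -2.99370 2.19318 rad/s, eef=0.60079 -0.18178 0.13732 m, trq=-10.16783 4.29334 2.26586 N·m.
t=0.36000 s (step 24): ang=0.89764 -1.94346 1.45774 rad, qdot=-0.73755 -2.65456 1.78298 rad/s, eef=0.57496 -0.14916 0.12790 m, trq=-8.59402 3.54124 2.06972 N·m.
t=0.42000 s (step 28): ang=0.84821 -2.09284 1.55486 rad, qdot=-0.89698 -2.32394 1.46388 rad/s, eef=0.54879 -0.12032 0.12714 m, trq=-7.35657 2.96444 1.92031 N·m.
t=0.48000 s (step 32): ang=0.79193 -2.22269 1.63504 rad, qdot=-0.96845 -2.00564 1.21635 rad/s, eef=0.52341 -0.09556 0.13158 m, trq=-6.38613 2.52693 1.80945 N·m.
t=0.54000 s (step 36): ang=0.73356 -2.33404 1.70212 rad, qdot=-0.96934 -1.70920 1.02493 rad/s, eef=0.49955 -0.07476 0.13878 m, trq=-5.62102 2.19465 1.72877 N·m.
t=0.60000 s (step 40): ang=0.67678 -2.42846 1.75903 rad, qdot=-0.91860 -1.44233 0.87543 rad/s, eef=0.47765 -0.05756 0.14710 m, trq=-5.01520 1.93948 1.67147 N·m.
t=0.66000 s (step 44): ang=0.62411 -2.50785 1.80791 rad, qdot=-0.83465 -1.20886 0.75607 rad/s, eef=0.45794 -0.04350 0.15552 m, trq=-4.53479 1.73990 1.63196 N·m.
t=0.72000 s (step 48): ang=0.57707 -2.57425 1.85031 rad, qdot=-0.73350 -1.00915 0.65812 rad/s, eef=0.44047 -0.03212 0.16342 m, trq=-4.15395 1.58028 1.60560 N·m.
t=0.78000 s (step 52): ang=0.53628 -2.62963 1.88730 rad, qdot=-0.62761 -0.84106 0.57568 rad/s, eef=0.42520 -0.02300 0.17050 m, trq=-3.85216 1.44974 1.58858 N·m.
t=0.84000 s (step 56): ang=0.50175 -2.67579 1.91971 rad, qdot=-0.52558 -0.70111 0.50500 rad/s, eef=0.41199 -0.01575 0.17667 m, trq=-3.61291 1.34081 1.57793 N·m.
t=0.90000 s (step 60): ang=0.47309 -2.71429 1.94817 rad, qdot=-0.43254 -0.58533 0.44370 rad/s, eef=0.40065 -0.01004 0.18192 m, trq=-3.42290 1.24843 1.57143 N·m.
t=0.96000 s (step 64): ang=0.44967 -2.74647 1.97318 rad, qdot=-0.35094 -0.48980 0.39022 rad/s, eef=0.39098 -0.00559 0.18633 m, trq=-3.27155 1.16907 1.56751 N·m.
t=1.02000 s (step 68): ang=0.43078 -2.77343 1.99518 rad, qdot=-0.28136 -0.41098 0.34346 rad/s, eef=0.38277 -0.00215 0.19001 m, trq=-3.15058 1.10026 1.56514 N·m.
t=1.08000 s (step 72): ang=0.41571 -2.79608 2.01456 rad, qdot=-0.22325 -0.34583 0.30252 rad/s, eef=0.37580 0.00048 0.19306 m, trq=-3.05354 1.04019 1.56363 N·m.
t=1.14000 s (step 76): ang=0.40381 -2.81517 2.03163 rad, qdot=-0.17550 -0.29182 0.26668 rad/s, eef=0.36992 0.00246 0.19559 m, trq=-2.97543 0.98748 1.56259 N·m.
t=1.20000 s (step 80): ang=0.39449 -2.83131 2.04668 rad, qdot=-0.13673 -0.24687 0.23529 rad/s, eef=0.36493 0.00393 0.19768 m, trq=-2.91238 0.94108 1.56176 N·m.
t=1.21500 s (step 81): ang=0.39251 -2.83494 2.05016 rad, qdot=-0.12828 -0.23685 0.22807 rad/s, eef=0.36381 0.00423 0.19815 m.


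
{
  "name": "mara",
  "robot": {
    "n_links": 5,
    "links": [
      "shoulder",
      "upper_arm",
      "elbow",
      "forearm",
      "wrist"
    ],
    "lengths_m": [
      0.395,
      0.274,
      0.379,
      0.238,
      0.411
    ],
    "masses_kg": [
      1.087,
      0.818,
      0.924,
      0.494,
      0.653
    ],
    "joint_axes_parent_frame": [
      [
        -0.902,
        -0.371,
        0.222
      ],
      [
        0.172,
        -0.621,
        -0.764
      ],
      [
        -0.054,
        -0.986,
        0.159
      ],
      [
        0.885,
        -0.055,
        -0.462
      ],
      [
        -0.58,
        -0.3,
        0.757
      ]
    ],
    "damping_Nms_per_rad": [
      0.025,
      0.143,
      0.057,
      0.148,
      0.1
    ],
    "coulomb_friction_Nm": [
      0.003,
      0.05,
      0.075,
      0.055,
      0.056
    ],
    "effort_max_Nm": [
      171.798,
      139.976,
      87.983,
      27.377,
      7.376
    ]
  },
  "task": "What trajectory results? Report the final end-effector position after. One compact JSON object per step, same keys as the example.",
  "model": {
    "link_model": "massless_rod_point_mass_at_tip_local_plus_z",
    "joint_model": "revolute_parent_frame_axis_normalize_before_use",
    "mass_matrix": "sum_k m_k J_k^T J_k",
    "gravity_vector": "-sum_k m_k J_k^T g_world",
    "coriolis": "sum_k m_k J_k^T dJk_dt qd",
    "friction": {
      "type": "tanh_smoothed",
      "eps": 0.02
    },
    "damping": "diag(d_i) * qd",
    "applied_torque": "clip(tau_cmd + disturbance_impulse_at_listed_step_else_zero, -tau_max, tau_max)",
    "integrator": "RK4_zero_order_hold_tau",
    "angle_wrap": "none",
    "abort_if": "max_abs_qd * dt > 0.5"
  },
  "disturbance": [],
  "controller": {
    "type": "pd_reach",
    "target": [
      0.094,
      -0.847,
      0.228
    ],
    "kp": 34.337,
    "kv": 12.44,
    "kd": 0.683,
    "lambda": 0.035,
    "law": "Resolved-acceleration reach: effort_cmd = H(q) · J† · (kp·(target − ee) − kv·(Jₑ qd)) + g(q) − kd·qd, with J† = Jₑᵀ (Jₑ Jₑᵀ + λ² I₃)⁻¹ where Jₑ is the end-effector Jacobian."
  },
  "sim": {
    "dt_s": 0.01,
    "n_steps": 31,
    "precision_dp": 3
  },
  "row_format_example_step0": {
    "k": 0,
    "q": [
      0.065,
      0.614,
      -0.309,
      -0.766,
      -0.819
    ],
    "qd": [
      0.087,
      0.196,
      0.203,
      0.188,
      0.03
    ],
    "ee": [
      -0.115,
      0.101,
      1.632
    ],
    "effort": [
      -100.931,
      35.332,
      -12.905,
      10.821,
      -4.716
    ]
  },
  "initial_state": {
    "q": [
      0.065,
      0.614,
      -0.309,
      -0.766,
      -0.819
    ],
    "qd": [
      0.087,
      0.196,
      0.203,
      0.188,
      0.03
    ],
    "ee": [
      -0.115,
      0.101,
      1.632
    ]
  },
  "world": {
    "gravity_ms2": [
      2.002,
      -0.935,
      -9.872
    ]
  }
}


{"k":1,"q":[0.063,0.629,-0.314,-0.781,-0.822],"qd":[-0.437,2.817,-1.183,-3.017,-0.515],"ee":[-0.118,0.101,1.63],"effort":[-88.981,29.015,-10.794,11.682,-3.721]}
{"k":2,"q":[0.057,0.667,-0.33,-0.817,-0.817],"qd":[-0.92,4.675,-2.009,-4.318,1.458],"ee":[-0.121,0.097,1.624],"effort":[-81.015,23.691,-10.486,11.257,-4.488]}
{"k":3,"q":[0.045,0.72,-0.352,-0.868,-0.801],"qd":[-1.466,5.924,-2.274,-5.694,1.916],"ee":[-0.123,0.091,1.616],"effort":[-71.569,17.278,-10.986,10.513,-4.081]}
{"k":4,"q":[0.027,0.783,-0.374,-0.928,-0.777],"qd":[-2.027,6.735,-2.18,-6.343,2.871],"ee":[-0.126,0.082,1.606],"effort":[-62.052,11.334,-11.439,9.257,-4.04]}
{"k":5,"q":[0.004,0.853,-0.394,-0.994,-0.747],"qd":[-2.617,7.235,-1.798,-6.828,3.192],"ee":[-0.128,0.07,1.594],"effort":[-51.492,5.896,-11.284,7.845,-3.562]}
{"k":6,"q":[-0.025,0.927,-0.41,-1.063,-0.714],"qd":[-3.213,7.556,-1.249,-6.928,3.559],"ee":[-0.131,0.055,1.58],"effort":[-40.788,1.699,-10.311,6.296,-3.176]}
{"k":7,"q":[-0.06,1.004,-0.419,-1.132,-0.678],"qd":[-3.813,7.795,-0.577,-6.82,3.706],"ee":[-0.133,0.038,1.564],"effort":[-29.716,-1.104,-8.409,4.741,-2.691]}
{"k":8,"q":[-0.101,1.083,-0.421,-1.199,-0.64],"qd":[-4.409,8.052,0.149,-6.45,3.902],"ee":[-0.135,0.019,1.547],"effort":[-18.222,-2.31,-5.57,3.192,-2.305]}
{"k":9,"q":[-0.148,1.165,-0.416,-1.26,-0.601],"qd":[-4.988,8.41,0.865,-5.872,4.118],"ee":[-0.136,-0.003,1.529],"effort":[-5.625,-1.807,-1.685,1.679,-1.987]}
{"k":10,"q":[-0.2,1.251,-0.404,-1.316,-0.559],"qd":[-5.517,8.936,1.476,-5.091,4.413],"ee":[-0.135,-0.027,1.51],"effort":[8.792,0.551,3.329,0.221,-1.776]}
{"k":11,"q":[-0.258,1.344,-0.387,-1.362,-0.514],"qd":[-5.908,9.651,1.791,-4.185,4.718],"ee":[-0.132,-0.053,1.492],"effort":[25.752,4.848,9.523,-1.089,-1.627]}
{"k":12,"q":[-0.317,1.444,-0.37,-1.4,-0.468],"qd":[-5.999,10.423,1.546,-3.41,4.68],"ee":[-0.126,-0.082,1.473],"effort":[44.406,10.515,16.266,-1.987,-1.318]}
{"k":13,"q":[-0.376,1.551,-0.359,-1.433,-0.425],"qd":[-5.64,10.928,0.624,-3.179,3.76],"ee":[-0.118,-0.113,1.455],"effort":[59.835,15.327,21.395,-2.076,-0.522]}
{"k":14,"q":[-0.429,1.661,-0.359,-1.466,-0.393],"qd":[-4.923,10.934,-0.674,-3.568,2.146],"ee":[-0.108,-0.145,1.437],"effort":[65.282,16.457,22.468,-1.313,0.568]}
{"k":15,"q":[-0.474,1.769,-0.373,-1.503,-0.377],"qd":[-4.145,10.565,-1.901,-4.097,0.93],"ee":[-0.099,-0.177,1.418],"effort":[60.446,13.895,19.91,-0.259,1.21]}
{"k":16,"q":[-0.512,1.872,-0.396,-1.546,-0.369],"qd":[-3.492,9.994,-2.82,-4.47,0.336],"ee":[-0.091,-0.208,1.398],"effort":[50.775,9.905,16.074,0.6,1.357]}
{"k":17,"q":[-0.545,1.969,-0.428,-1.591,-0.367],"qd":[-2.993,9.32,-3.422,-4.662,0.064],"ee":[-0.085,-0.235,1.378],"effort":[40.528,6.093,12.479,1.144,1.296]}
{"k":18,"q":[-0.573,2.059,-0.464,-1.638,-0.366],"qd":[-2.632,8.626,-3.787,-4.685,0.002],"ee":[-0.081,-0.26,1.357],"effort":[31.402,2.961,9.559,1.421,1.128]}
{"k":19,"q":[-0.598,2.141,-0.503,-1.685,-0.366],"qd":[-2.369,7.942,-3.988,-4.621,-0.047],"ee":[-0.078,-0.282,1.337],"effort":[23.857,0.553,7.339,1.535,0.992]}
{"k":20,"q":[-0.62,2.218,-0.544,-1.73,-0.366],"qd":[-2.183,7.3,-4.09,-4.486,-0.048],"ee":[-0.076,-0.301,1.317],"effort":[17.807,-1.256,5.677,1.547,0.854]}
{"k":21,"q":[-0.642,2.288,-0.585,-1.774,-0.366],"qd":[-2.052,6.706,-4.13,-4.321,-0.055],"ee":[-0.074,-0.319,1.298],"effort":[13.068,-2.58,4.454,1.512,0.746]}
{"k":22,"q":[-0.662,2.352,-0.626,-1.816,-0.367],"qd":[-1.964,6.167,-4.137,-4.136,-0.037],"ee":[-0.073,-0.334,1.279],"effort":[9.408,-3.531,3.556,1.455,0.638]}
{"k":23,"q":[-0.681,2.411,-0.668,-1.857,-0.367],"qd":[-1.907,5.677,-4.126,-3.953,-0.028],"ee":[-0.073,-0.348,1.261],"effort":[6.643,-4.179,2.91,1.394,0.553]}
{"k":24,"q":[-0.7,2.466,-0.709,-1.895,-0.367],"qd":[-1.875,5.235,-4.107,-3.773,-0.009],"ee":[-0.072,-0.361,1.243],"effort":[4.595,-4.592,2.452,1.336,0.475]}
{"k":25,"q":[-0.719,2.516,-0.75,-1.932,-0.367],"qd":[-1.863,4.836,-4.087,-3.604,0.012],"ee":[-0.072,-0.374,1.226],"effort":[3.13,-4.814,2.14,1.282,0.408]}
{"k":26,"q":[-0.737,2.563,-0.791,-1.967,-0.367],"qd":[-1.867,4.476,-4.069,-3.446,0.036],"ee":[-0.072,-0.385,1.21],"effort":[2.133,-4.88,1.943,1.232,0.351]}
{"k":27,"q":[-0.756,2.606,-0.831,-2.001,-0.366],"qd":[-1.884,4.151,-4.054,-3.307,0.048],"ee":[-0.071,-0.397,1.194],"effort":[1.523,-4.816,1.84,1.185,0.315]}
{"k":28,"q":[-0.775,2.646,-0.872,-2.034,-0.366],"qd":[-1.91,3.855,-4.041,-3.188,0.038],"ee":[-0.071,-0.408,1.178],"effort":[1.233,-4.64,1.817,1.14,0.307]}
{"k":29,"q":[-0.794,2.683,-0.912,-2.065,-0.365],"qd":[-1.948,3.591,-4.035,-3.061,0.083],"ee":[-0.071,-0.418,1.163],"effort":[1.151,-4.395,1.833,1.083,0.269]}
{"k":30,"q":[-0.814,2.718,-0.952,-2.095,-0.364],"qd":[-1.993,3.352,-4.03,-2.951,0.113],"ee":[-0.07,-0.429,1.147],"effort":[1.28,-4.073,1.902,1.022,0.253]}
{"k":31,"q":[-0.834,2.75,-0.993,-2.124,-0.363],"qd":[-2.044,3.136,-4.028,-2.848,0.15],"ee":[-0.069,-0.44,1.132]}
{"summary": "final ee position (m): -0.069 -0.440 1.132"}


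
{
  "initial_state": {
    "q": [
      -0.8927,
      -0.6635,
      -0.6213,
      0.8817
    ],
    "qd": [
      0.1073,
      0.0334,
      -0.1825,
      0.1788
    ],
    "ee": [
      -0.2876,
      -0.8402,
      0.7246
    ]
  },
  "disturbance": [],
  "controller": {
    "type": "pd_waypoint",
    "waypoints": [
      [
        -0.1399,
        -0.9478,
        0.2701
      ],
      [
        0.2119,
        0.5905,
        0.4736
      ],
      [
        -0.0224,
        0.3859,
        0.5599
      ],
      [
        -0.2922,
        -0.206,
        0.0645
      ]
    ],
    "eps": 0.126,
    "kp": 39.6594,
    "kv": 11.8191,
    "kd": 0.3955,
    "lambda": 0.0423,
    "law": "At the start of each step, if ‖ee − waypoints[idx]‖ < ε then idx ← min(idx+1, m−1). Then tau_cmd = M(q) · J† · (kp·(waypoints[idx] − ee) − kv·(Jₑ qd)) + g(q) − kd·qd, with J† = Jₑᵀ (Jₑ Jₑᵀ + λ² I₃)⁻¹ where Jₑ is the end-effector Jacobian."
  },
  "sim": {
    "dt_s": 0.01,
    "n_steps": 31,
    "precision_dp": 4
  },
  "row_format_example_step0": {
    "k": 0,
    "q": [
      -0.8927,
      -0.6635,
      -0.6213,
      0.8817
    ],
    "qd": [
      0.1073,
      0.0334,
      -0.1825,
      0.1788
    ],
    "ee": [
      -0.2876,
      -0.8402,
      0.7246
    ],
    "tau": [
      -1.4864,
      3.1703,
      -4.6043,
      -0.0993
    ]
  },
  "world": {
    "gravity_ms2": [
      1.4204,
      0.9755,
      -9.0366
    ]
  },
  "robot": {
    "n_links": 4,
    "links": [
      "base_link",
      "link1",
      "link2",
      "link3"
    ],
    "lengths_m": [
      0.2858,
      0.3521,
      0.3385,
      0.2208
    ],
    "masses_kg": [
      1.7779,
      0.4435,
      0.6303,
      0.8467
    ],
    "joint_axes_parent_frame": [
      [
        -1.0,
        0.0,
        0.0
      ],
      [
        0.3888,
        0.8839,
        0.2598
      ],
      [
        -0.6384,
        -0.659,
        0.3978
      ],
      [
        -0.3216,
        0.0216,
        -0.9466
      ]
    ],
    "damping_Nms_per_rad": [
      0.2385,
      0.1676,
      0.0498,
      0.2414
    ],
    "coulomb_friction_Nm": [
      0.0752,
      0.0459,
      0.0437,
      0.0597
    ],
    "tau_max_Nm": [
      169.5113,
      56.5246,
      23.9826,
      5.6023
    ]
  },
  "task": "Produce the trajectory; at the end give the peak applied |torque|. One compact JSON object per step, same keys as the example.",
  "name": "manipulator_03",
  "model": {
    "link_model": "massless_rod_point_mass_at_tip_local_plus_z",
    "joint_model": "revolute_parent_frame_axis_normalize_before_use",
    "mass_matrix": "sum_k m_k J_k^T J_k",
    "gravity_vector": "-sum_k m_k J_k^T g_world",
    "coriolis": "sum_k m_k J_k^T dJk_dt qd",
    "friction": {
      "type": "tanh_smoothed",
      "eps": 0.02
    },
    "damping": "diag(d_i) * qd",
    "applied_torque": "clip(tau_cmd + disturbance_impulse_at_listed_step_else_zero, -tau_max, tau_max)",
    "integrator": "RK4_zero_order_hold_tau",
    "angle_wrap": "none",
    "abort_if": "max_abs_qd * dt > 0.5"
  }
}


{"k":1,"q":[-0.8911,-0.664,-0.6268,0.881],"qd":[0.201,-0.1492,-0.9109,0.0271],"ee":[-0.2866,-0.8404,0.724],"tau":[0.5531,2.5495,-3.2656,-0.0211]}
{"k":2,"q":[-0.8887,-0.6662,-0.6388,0.8806],"qd":[0.262,-0.2985,-1.4779,0.1432],"ee":[-0.2853,-0.8412,0.7218],"tau":[2.1059,2.0293,-2.1456,-0.0562]}
{"k":3,"q":[-0.8858,-0.6696,-0.6557,0.8796],"qd":[0.3077,-0.3936,-1.907,0.0238],"ee":[-0.2837,-0.8423,0.7183],"tau":[3.5002,1.6151,-1.1913,0.0049]}
{"k":4,"q":[-0.8826,-0.6738,-0.6764,0.879],"qd":[0.3291,-0.4645,-2.2196,0.1157],"ee":[-0.2819,-0.8438,0.7137],"tau":[4.5697,1.2505,-0.3776,-0.0242]}
{"k":5,"q":[-0.8792,-0.6785,-0.6997,0.878],"qd":[0.3403,-0.4972,-2.4379,0.0252],"ee":[-0.2798,-0.8456,0.7081],"tau":[5.5698,0.9419,0.3328,0.0207]}
{"k":6,"q":[-0.8758,-0.6835,-0.7248,0.8772],"qd":[0.3343,-0.5161,-2.579,0.0989],"ee":[-0.2775,-0.8475,0.7018],"tau":[6.3719,0.6475,0.955,-0.0046]}
{"k":7,"q":[-0.8724,-0.6885,-0.7511,0.8761],"qd":[0.3224,-0.5107,-2.6608,0.0309],"ee":[-0.2751,-0.8497,0.6949],"tau":[7.1591,0.3809,1.5128,0.0277]}
{"k":8,"q":[-0.8693,-0.6935,-0.7779,0.8753],"qd":[0.2991,-0.4994,-2.6949,0.0901],"ee":[-0.2725,-0.852,0.6874],"tau":[7.8259,0.1131,2.0134,0.0057]}
{"k":9,"q":[-0.8664,-0.6983,-0.8048,0.8741],"qd":[0.2732,-0.4735,-2.694,0.0383],"ee":[-0.2698,-0.8544,0.6794],"tau":[8.5001,-0.1384,2.4712,0.029]}
{"k":10,"q":[-0.8638,-0.7028,-0.8316,0.8732],"qd":[0.2403,-0.4467,-2.665,0.0858],"ee":[-0.267,-0.8569,0.671],"tau":[9.0947,-0.3943,2.8887,0.0101]}
{"k":11,"q":[-0.8615,-0.707,-0.8581,0.8721],"qd":[0.2073,-0.4116,-2.6167,0.0457],"ee":[-0.2642,-0.8594,0.6624],"tau":[9.7,-0.6369,3.2746,0.0271]}
{"k":12,"q":[-0.8595,-0.7109,-0.8839,0.8711],"qd":[0.1703,-0.3784,-2.5527,0.0838],"ee":[-0.2612,-0.862,0.6535],"tau":[10.2459,-0.8822,3.6293,0.0109]}
{"k":13,"q":[-0.8579,-0.7144,-0.9091,0.8699],"qd":[0.1347,-0.3406,-2.4791,0.0522],"ee":[-0.2582,-0.8646,0.6444],"tau":[10.7983,-1.1141,3.9584,0.0235]}
{"k":14,"q":[-0.8567,-0.7175,-0.9335,0.8689],"qd":[0.0972,-0.306,-2.3972,0.0827],"ee":[-0.2552,-0.8673,0.6351],"tau":[11.3013,-1.3457,4.2613,0.0099]}
{"k":15,"q":[-0.8559,-0.7203,-0.9571,0.8678],"qd":[0.062,-0.269,-2.3114,0.0575],"ee":[-0.2521,-0.8699,0.6257],"tau":[11.8048,-1.5633,4.542,0.0193]}
{"k":16,"q":[-0.8554,-0.7227,-0.9798,0.8668],"qd":[0.0264,-0.2358,-2.2219,0.0818],"ee":[-0.2491,-0.8726,0.6163],"tau":[12.2645,-1.7778,4.7999,0.0079]}
{"k":17,"q":[-0.8552,-0.7248,-1.0016,0.8656],"qd":[-0.006,-0.2015,-2.1329,0.0592],"ee":[-0.246,-0.8752,0.6068],"tau":[12.7163,-1.9779,5.0383,0.0159]}
{"k":18,"q":[-0.8554,-0.7266,-1.0226,0.8645],"qd":[-0.0365,-0.1708,-2.0455,0.0722],"ee":[-0.2429,-0.8779,0.5973],"tau":[13.1205,-2.1724,5.2574,0.0086]}
{"k":19,"q":[-0.8558,-0.728,-1.0426,0.8633],"qd":[-0.0642,-0.1404,-1.9595,0.0581],"ee":[-0.2398,-0.8805,0.5879],"tau":[13.5091,-2.3539,5.4583,0.0126]}
{"k":20,"q":[-0.8565,-0.7292,-1.0618,0.8621],"qd":[-0.091,-0.1131,-1.8735,0.0715],"ee":[-0.2367,-0.8831,0.5784],"tau":[13.8647,-2.5285,5.6408,0.0051]}
{"k":21,"q":[-0.8575,-0.7301,-1.0802,0.861],"qd":[-0.1155,-0.0864,-1.7892,0.0606],"ee":[-0.2337,-0.8856,0.569],"tau":[14.208,-2.6901,5.8067,0.0079]}
{"k":22,"q":[-0.8587,-0.7307,-1.0977,0.8598],"qd":[-0.1388,-0.0627,-1.7061,0.0725],"ee":[-0.2307,-0.8881,0.5598],"tau":[14.5213,-2.8439,5.9562,0.0013]}
{"k":23,"q":[-0.8601,-0.7311,-1.1144,0.8586],"qd":[-0.1597,-0.04,-1.6255,0.0652],"ee":[-0.2277,-0.8906,0.5506],"tau":[14.8209,-2.9844,6.091,0.0028]}
{"k":24,"q":[-0.8618,-0.7313,-1.1303,0.8574],"qd":[-0.1792,-0.0201,-1.5471,0.0744],"ee":[-0.2247,-0.893,0.5415],"tau":[15.0941,-3.1164,6.2115,-0.0024]}
{"k":25,"q":[-0.8636,-0.7313,-1.1454,0.8562],"qd":[-0.1965,-0.0015,-1.4716,0.0703],"ee":[-0.2218,-0.8953,0.5326],"tau":[15.3523,-3.2353,6.3191,-0.0018]}
{"k":26,"q":[-0.8655,-0.7312,-1.1598,0.8551],"qd":[-0.2123,0.0146,-1.3988,0.0765],"ee":[-0.219,-0.8976,0.5238],"tau":[15.5876,-3.3444,6.4143,-0.0053]}
{"k":27,"q":[-0.8677,-0.7309,-1.1735,0.8539],"qd":[-0.2261,0.0294,-1.3291,0.0723],"ee":[-0.2162,-0.8998,0.5151],"tau":[15.8084,-3.4418,6.4984,-0.0043]}
{"k":28,"q":[-0.8699,-0.7304,-1.1865,0.8528],"qd":[-0.2384,0.0421,-1.262,0.0768],"ee":[-0.2135,-0.902,0.5066],"tau":[16.0082,-3.5314,6.5716,-0.0068]}
{"k":29,"q":[-0.8723,-0.7298,-1.1989,0.8517],"qd":[-0.2489,0.0539,-1.1978,0.073],"ee":[-0.2108,-0.9041,0.4983],"tau":[16.194,-3.6124,6.6351,-0.0057]}
{"k":30,"q":[-0.8748,-0.7291,-1.2106,0.8506],"qd":[-0.258,0.0641,-1.1361,0.0764],"ee":[-0.2082,-0.9061,0.4902],"tau":[16.3609,-3.6873,6.6893,-0.0076]}
{"k":31,"q":[-0.8773,-0.7283,-1.2217,0.8495],"qd":[-0.2654,0.0734,-1.0772,0.0733],"ee":[-0.2056,-0.9081,0.4822]}
{"summary": "max |tau| (N\u00b7m): 16.3609"}


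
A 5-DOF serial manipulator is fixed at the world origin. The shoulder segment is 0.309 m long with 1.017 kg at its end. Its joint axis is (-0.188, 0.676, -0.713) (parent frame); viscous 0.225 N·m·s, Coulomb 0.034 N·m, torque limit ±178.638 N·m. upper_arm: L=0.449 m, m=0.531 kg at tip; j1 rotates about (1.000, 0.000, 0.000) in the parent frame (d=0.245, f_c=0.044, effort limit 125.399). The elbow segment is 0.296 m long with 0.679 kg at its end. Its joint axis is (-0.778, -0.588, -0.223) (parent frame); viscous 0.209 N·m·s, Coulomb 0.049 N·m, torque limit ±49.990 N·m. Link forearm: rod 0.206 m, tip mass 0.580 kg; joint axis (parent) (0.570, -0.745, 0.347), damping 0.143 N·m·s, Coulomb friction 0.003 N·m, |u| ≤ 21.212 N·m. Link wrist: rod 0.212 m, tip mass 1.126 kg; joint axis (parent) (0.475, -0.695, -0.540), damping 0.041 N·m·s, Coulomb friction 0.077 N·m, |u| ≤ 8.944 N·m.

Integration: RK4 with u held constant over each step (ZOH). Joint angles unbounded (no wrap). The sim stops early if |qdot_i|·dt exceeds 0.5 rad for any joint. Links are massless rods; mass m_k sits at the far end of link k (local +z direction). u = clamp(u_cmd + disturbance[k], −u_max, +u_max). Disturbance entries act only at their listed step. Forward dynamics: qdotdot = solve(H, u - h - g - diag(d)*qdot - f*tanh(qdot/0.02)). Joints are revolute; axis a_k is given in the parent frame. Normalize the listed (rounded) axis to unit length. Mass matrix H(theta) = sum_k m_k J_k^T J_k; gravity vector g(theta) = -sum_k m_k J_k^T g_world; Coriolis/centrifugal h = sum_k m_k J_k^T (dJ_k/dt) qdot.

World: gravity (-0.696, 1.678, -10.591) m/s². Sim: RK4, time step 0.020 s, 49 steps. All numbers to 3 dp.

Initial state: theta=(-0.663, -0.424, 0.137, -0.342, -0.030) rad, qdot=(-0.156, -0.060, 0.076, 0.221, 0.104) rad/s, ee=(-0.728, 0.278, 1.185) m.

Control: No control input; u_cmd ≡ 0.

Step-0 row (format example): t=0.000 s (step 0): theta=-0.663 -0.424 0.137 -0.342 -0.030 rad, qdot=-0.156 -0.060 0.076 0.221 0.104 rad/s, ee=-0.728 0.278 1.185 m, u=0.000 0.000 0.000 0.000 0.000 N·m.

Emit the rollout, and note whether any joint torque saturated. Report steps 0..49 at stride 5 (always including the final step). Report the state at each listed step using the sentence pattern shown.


t=0.100 s (step 5): theta=-0.723 -0.473 0.120 -0.414 -0.018 rad, qdot=-1.005 -0.922 -0.397 -1.487 0.014 rad/s, ee=-0.771 0.293 1.138 m, u=0.000 0.000 0.000 0.000 0.000 N·m.
t=0.200 s (step 10): theta=-0.860 -0.618 0.051 -0.605 -0.031 rad, qdot=-1.710 -2.029 -1.008 -2.118 -0.246 rad/s, ee=-0.841 0.350 1.010 m, u=0.000 0.000 0.000 0.000 0.000 N·m.
t=0.300 s (step 15): theta=-1.056 -0.882 -0.067 -0.767 -0.094 rad, qdot=-2.186 -3.229 -1.167 -0.794 -1.036 rad/s, ee=-0.923 0.425 0.773 m, u=0.000 0.000 0.000 0.000 0.000 N·m.
t=0.400 s (step 20): theta=-1.292 -1.250 -0.141 -0.705 -0.194 rad, qdot=-2.509 -4.026 -0.204 2.343 -0.462 rad/s, ee=-1.011 0.490 0.409 m, u=0.000 0.000 0.000 0.000 0.000 N·m.
t=0.500 s (step 25): theta=-1.547 -1.668 -0.113 -0.210 -0.095 rad, qdot=-2.419 -4.082 1.108 7.372 3.546 rad/s, ee=-1.057 0.479 -0.116 m, u=0.000 0.000 0.000 0.000 0.000 N·m.
t=0.600 s (step 30): theta=-1.864 -1.957 0.181 0.474 0.243 rad, qdot=-5.569 -1.485 3.629 4.591 0.846 rad/s, ee=-0.784 0.235 -0.668 m, u=0.000 0.000 0.000 0.000 0.000 N·m.
t=0.700 s (step 35): theta=-2.696 -1.873 0.373 0.607 0.268 rad, qdot=-9.054 3.537 -0.053 -3.411 1.687 rad/s, ee=-0.262 -0.039 -1.001 m, u=0.000 0.000 0.000 0.000 0.000 N·m.
t=0.800 s (step 40): theta=-3.439 -1.392 0.272 -0.184 0.201 rad, qdot=-5.758 4.537 -1.738 -6.262 -10.690 rad/s, ee=0.181 -0.336 -1.137 m, u=0.000 0.000 0.000 0.000 0.000 N·m.
t=0.900 s (step 45): theta=-3.859 -1.112 -0.236 -0.331 -0.446 rad, qdot=-2.325 3.088 -3.460 0.345 4.049 rad/s, ee=0.603 -0.695 -0.889 m, u=0.000 0.000 0.000 0.000 0.000 N·m.
t=0.980 s (step 49): theta=-3.924 -0.802 -0.225 -0.121 0.035 rad, qdot=0.550 4.511 3.365 5.504 4.928 rad/s, ee=0.960 -0.848 -0.568 m.
any joint saturated: no


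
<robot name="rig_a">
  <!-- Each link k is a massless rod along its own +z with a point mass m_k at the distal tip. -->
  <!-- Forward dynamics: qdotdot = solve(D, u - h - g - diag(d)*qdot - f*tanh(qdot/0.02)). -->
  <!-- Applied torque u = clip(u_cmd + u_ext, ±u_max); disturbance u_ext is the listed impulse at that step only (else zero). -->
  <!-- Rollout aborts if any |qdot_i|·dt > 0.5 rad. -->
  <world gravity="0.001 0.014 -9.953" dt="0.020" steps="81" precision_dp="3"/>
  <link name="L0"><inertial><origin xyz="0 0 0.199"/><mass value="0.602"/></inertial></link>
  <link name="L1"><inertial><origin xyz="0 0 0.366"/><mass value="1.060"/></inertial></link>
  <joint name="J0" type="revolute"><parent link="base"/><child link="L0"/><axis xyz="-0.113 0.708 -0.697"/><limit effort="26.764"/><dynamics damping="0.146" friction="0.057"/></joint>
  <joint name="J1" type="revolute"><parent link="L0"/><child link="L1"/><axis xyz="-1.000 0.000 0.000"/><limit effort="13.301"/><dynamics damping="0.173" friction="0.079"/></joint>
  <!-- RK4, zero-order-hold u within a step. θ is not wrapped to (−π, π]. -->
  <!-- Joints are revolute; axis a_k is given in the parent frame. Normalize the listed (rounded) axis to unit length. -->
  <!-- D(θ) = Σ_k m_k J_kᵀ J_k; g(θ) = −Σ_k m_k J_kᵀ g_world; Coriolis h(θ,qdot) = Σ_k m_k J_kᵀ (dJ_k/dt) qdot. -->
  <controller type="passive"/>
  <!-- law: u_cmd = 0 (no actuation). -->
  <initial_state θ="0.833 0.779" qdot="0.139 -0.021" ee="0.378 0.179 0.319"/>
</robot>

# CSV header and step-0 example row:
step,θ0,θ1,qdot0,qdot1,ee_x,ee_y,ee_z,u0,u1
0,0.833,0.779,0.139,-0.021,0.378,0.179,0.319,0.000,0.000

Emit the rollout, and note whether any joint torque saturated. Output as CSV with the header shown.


step,θ0,θ1,qdot0,qdot1,ee_x,ee_y,ee_z,u0,u1
1,0.838,0.782,0.349,0.348,0.380,0.179,0.317,0.000,0.000
2,0.847,0.793,0.558,0.706,0.383,0.179,0.311,0.000,0.000
3,0.860,0.811,0.770,1.059,0.387,0.180,0.302,0.000,0.000
4,0.878,0.835,0.984,1.406,0.392,0.182,0.290,0.000,0.000
5,0.900,0.867,1.203,1.749,0.399,0.184,0.274,0.000,0.000
6,0.926,0.905,1.431,2.085,0.405,0.185,0.255,0.000,0.000
7,0.957,0.950,1.671,2.413,0.412,0.187,0.232,0.000,0.000
8,0.993,1.002,1.928,2.727,0.418,0.187,0.206,0.000,0.000
9,1.034,1.059,2.211,3.021,0.423,0.187,0.175,0.000,0.000
10,1.082,1.122,2.527,3.286,0.427,0.185,0.141,0.000,0.000
11,1.136,1.190,2.888,3.509,0.429,0.181,0.104,0.000,0.000
12,1.197,1.262,3.306,3.674,0.429,0.174,0.063,0.000,0.000
13,1.268,1.337,3.796,3.759,0.424,0.164,0.020,0.000,0.000
14,1.350,1.412,4.371,3.739,0.417,0.150,-0.025,0.000,0.000
15,1.444,1.485,5.038,3.582,0.404,0.132,-0.071,0.000,0.000
16,1.552,1.554,5.792,3.256,0.387,0.111,-0.117,0.000,0.000
17,1.676,1.614,6.600,2.732,0.366,0.085,-0.161,0.000,0.000
18,1.816,1.662,7.392,1.996,0.340,0.055,-0.204,0.000,0.000
19,1.971,1.693,8.062,1.063,0.311,0.022,-0.243,0.000,0.000
20,2.137,1.703,8.489,-0.012,0.277,-0.015,-0.278,0.000,0.000
21,2.308,1.692,8.597,-1.122,0.240,-0.054,-0.309,0.000,0.000
22,2.478,1.659,8.387,-2.184,0.201,-0.096,-0.334,0.000,0.000
23,2.642,1.606,7.935,-3.109,0.158,-0.139,-0.352,0.000,0.000
24,2.795,1.536,7.353,-3.843,0.113,-0.183,-0.364,0.000,0.000
25,2.936,1.453,6.737,-4.364,0.067,-0.226,-0.368,0.000,0.000
26,3.065,1.363,6.155,-4.679,0.020,-0.267,-0.363,0.000,0.000
27,3.182,1.267,5.637,-4.806,-0.026,-0.305,-0.352,0.000,0.000
28,3.291,1.171,5.189,-4.771,-0.071,-0.338,-0.333,0.000,0.000
29,3.390,1.078,4.806,-4.602,-0.113,-0.366,-0.309,0.000,0.000
30,3.483,0.988,4.475,-4.324,-0.153,-0.389,-0.281,0.000,0.000
31,3.570,0.905,4.180,-3.962,-0.188,-0.407,-0.250,0.000,0.000
32,3.651,0.830,3.908,-3.537,-0.220,-0.419,-0.218,0.000,0.000
33,3.726,0.764,3.646,-3.069,-0.249,-0.427,-0.187,0.000,0.000
34,3.796,0.707,3.383,-2.575,-0.273,-0.430,-0.157,0.000,0.000
35,3.861,0.661,3.113,-2.068,-0.295,-0.430,-0.129,0.000,0.000
36,3.921,0.625,2.831,-1.560,-0.314,-0.427,-0.104,0.000,0.000
37,3.975,0.599,2.535,-1.060,-0.331,-0.422,-0.083,0.000,0.000
38,4.022,0.582,2.226,-0.574,-0.345,-0.415,-0.065,0.000,0.000
39,4.063,0.575,1.906,-0.106,-0.358,-0.406,-0.051,0.000,0.000
40,4.098,0.578,1.582,0.324,-0.369,-0.397,-0.041,0.000,0.000
41,4.127,0.588,1.255,0.732,-0.379,-0.387,-0.035,0.000,0.000
42,4.149,0.607,0.929,1.121,-0.387,-0.377,-0.033,0.000,0.000
43,4.164,0.633,0.607,1.493,-0.394,-0.366,-0.034,0.000,0.000
44,4.173,0.666,0.291,1.848,-0.400,-0.355,-0.039,0.000,0.000
45,4.176,0.707,-0.017,2.188,-0.405,-0.344,-0.048,0.000,0.000
46,4.172,0.754,-0.312,2.511,-0.407,-0.332,-0.060,0.000,0.000
47,4.163,0.807,-0.602,2.817,-0.408,-0.319,-0.075,0.000,0.000
48,4.148,0.866,-0.888,3.103,-0.407,-0.306,-0.093,0.000,0.000
49,4.128,0.931,-1.175,3.368,-0.403,-0.293,-0.113,0.000,0.000
50,4.101,1.001,-1.468,3.604,-0.395,-0.278,-0.135,0.000,0.000
51,4.069,1.075,-1.772,3.806,-0.385,-0.263,-0.159,0.000,0.000
52,4.030,1.153,-2.094,3.965,-0.371,-0.248,-0.184,0.000,0.000
53,3.985,1.233,-2.442,4.073,-0.353,-0.232,-0.209,0.000,0.000
54,3.932,1.315,-2.824,4.117,-0.331,-0.215,-0.233,0.000,0.000
55,3.872,1.398,-3.245,4.086,-0.306,-0.199,-0.256,0.000,0.000
56,3.802,1.478,-3.710,3.967,-0.276,-0.183,-0.278,0.000,0.000
57,3.723,1.556,-4.213,3.744,-0.244,-0.167,-0.297,0.000,0.000
58,3.634,1.627,-4.740,3.408,-0.209,-0.153,-0.314,0.000,0.000
59,3.533,1.691,-5.260,2.950,-0.171,-0.139,-0.328,0.000,0.000
60,3.424,1.744,-5.722,2.374,-0.132,-0.128,-0.339,0.000,0.000
61,3.305,1.785,-6.062,1.696,-0.093,-0.118,-0.347,0.000,0.000
62,3.182,1.812,-6.221,0.950,-0.053,-0.110,-0.352,0.000,0.000
63,3.058,1.823,-6.161,0.181,-0.013,-0.103,-0.355,0.000,0.000
64,2.937,1.819,-5.889,-0.539,0.027,-0.099,-0.357,0.000,0.000
65,2.824,1.802,-5.450,-1.181,0.065,-0.097,-0.356,0.000,0.000
66,2.720,1.773,-4.906,-1.718,0.103,-0.096,-0.353,0.000,0.000
67,2.628,1.734,-4.320,-2.135,0.139,-0.097,-0.348,0.000,0.000
68,2.547,1.688,-3.739,-2.431,0.173,-0.099,-0.342,0.000,0.000
69,2.478,1.638,-3.194,-2.615,0.205,-0.102,-0.334,0.000,0.000
70,2.419,1.584,-2.698,-2.701,0.235,-0.107,-0.324,0.000,0.000
71,2.370,1.530,-2.253,-2.702,0.262,-0.112,-0.314,0.000,0.000
72,2.329,1.477,-1.856,-2.633,0.286,-0.117,-0.302,0.000,0.000
73,2.295,1.425,-1.501,-2.508,0.308,-0.124,-0.291,0.000,0.000
74,2.268,1.377,-1.180,-2.338,0.326,-0.130,-0.280,0.000,0.000
75,2.248,1.332,-0.886,-2.134,0.341,-0.137,-0.270,0.000,0.000
76,2.233,1.292,-0.615,-1.904,0.354,-0.144,-0.261,0.000,0.000
77,2.223,1.256,-0.360,-1.654,0.363,-0.151,-0.253,0.000,0.000
78,2.218,1.225,-0.119,-1.393,0.370,-0.157,-0.247,0.000,0.000
79,2.218,1.200,0.108,-1.123,0.375,-0.164,-0.242,0.000,0.000
80,2.222,1.181,0.323,-0.851,0.377,-0.170,-0.240,0.000,0.000
81,2.231,1.166,0.532,-0.579,0.377,-0.177,-0.239,,
# any joint saturated: no


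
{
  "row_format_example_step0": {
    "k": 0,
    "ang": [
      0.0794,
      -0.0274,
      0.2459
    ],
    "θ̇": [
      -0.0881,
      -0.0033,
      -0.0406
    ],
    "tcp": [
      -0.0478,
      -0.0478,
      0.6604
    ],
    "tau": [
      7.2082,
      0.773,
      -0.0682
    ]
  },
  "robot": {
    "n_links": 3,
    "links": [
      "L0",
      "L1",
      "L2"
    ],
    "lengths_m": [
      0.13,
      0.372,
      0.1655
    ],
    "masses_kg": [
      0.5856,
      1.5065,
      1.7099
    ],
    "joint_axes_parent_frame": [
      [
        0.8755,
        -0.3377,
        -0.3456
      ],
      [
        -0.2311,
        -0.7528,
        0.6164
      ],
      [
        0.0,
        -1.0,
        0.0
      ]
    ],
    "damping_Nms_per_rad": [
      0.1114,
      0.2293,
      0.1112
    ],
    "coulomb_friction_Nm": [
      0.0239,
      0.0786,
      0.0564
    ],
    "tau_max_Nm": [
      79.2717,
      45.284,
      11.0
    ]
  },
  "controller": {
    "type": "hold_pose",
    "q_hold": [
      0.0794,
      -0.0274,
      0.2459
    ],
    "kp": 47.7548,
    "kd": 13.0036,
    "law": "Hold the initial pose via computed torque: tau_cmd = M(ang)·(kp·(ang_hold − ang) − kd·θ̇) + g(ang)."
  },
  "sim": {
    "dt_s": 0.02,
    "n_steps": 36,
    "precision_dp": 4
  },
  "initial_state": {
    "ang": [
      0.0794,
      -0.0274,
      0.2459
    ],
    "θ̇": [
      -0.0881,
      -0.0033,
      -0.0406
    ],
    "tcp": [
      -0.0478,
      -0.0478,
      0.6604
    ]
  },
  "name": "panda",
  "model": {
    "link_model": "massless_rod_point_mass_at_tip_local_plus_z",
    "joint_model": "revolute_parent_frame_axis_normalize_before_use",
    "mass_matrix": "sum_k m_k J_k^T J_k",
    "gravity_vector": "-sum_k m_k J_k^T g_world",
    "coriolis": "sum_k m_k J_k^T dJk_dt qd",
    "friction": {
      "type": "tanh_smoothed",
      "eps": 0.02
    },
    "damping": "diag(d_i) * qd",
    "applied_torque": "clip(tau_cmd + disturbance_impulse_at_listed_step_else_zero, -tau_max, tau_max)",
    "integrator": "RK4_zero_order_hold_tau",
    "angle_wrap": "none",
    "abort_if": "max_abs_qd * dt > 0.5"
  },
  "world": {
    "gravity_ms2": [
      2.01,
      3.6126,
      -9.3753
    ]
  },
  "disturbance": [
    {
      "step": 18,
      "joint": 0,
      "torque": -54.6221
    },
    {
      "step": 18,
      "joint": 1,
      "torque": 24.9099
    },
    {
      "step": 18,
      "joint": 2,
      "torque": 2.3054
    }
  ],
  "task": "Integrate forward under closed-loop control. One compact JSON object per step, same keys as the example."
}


{"k":1,"ang":[0.0779,-0.0276,0.2456],"\u03b8\u0307":[-0.0655,-0.0048,-0.0168],"tcp":[-0.0473,-0.0469,0.6605],"tau":[6.9999,0.7424,-0.0892]}
{"k":2,"ang":[0.0767,-0.0277,0.2456],"\u03b8\u0307":[-0.0466,-0.0024,-0.0122],"tcp":[-0.047,-0.0463,0.6606],"tau":[6.8246,0.7173,-0.1043]}
{"k":3,"ang":[0.0759,-0.0278,0.2456],"\u03b8\u0307":[-0.0315,-0.0007,-0.0092],"tcp":[-0.0467,-0.0459,0.6607],"tau":[6.6776,0.698,-0.1165]}
{"k":4,"ang":[0.0754,-0.0279,0.2457],"\u03b8\u0307":[-0.0196,0.0004,-0.0072],"tcp":[-0.0466,-0.0456,0.6607],"tau":[6.5551,0.6831,-0.1264]}
{"k":5,"ang":[0.0751,-0.0279,0.2458],"\u03b8\u0307":[-0.0104,0.0013,-0.0061],"tcp":[-0.0465,-0.0454,0.6607],"tau":[6.4542,0.6715,-0.1343]}
{"k":6,"ang":[0.075,-0.0279,0.2459],"\u03b8\u0307":[-0.0034,0.0019,-0.0054],"tcp":[-0.0465,-0.0453,0.6607],"tau":[6.3721,0.6625,-0.1407]}
{"k":7,"ang":[0.0749,-0.028,0.246],"\u03b8\u0307":[0.0018,0.0023,-0.005],"tcp":[-0.0465,-0.0453,0.6607],"tau":[6.3057,0.6553,-0.1459]}
{"k":8,"ang":[0.075,-0.028,0.2461],"\u03b8\u0307":[0.0056,0.0025,-0.0047],"tcp":[-0.0465,-0.0453,0.6607],"tau":[6.2522,0.6497,-0.1501]}
{"k":9,"ang":[0.0751,-0.028,0.2462],"\u03b8\u0307":[0.0082,0.0027,-0.0046],"tcp":[-0.0466,-0.0454,0.6607],"tau":[6.2091,0.6452,-0.1535]}
{"k":10,"ang":[0.0753,-0.028,0.2463],"\u03b8\u0307":[0.01,0.0028,-0.0045],"tcp":[-0.0466,-0.0455,0.6607],"tau":[6.1744,0.6415,-0.1564]}
{"k":11,"ang":[0.0755,-0.028,0.2465],"\u03b8\u0307":[0.0112,0.0028,-0.0045],"tcp":[-0.0467,-0.0456,0.6607],"tau":[6.1463,0.6385,-0.1588]}
{"k":12,"ang":[0.0757,-0.028,0.2466],"\u03b8\u0307":[0.0118,0.0028,-0.0045],"tcp":[-0.0468,-0.0458,0.6606],"tau":[6.1238,0.636,-0.1607]}
{"k":13,"ang":[0.0759,-0.028,0.2467],"\u03b8\u0307":[0.012,0.0028,-0.0046],"tcp":[-0.0468,-0.0459,0.6606],"tau":[6.1056,0.634,-0.1624]}
{"k":14,"ang":[0.0762,-0.028,0.2468],"\u03b8\u0307":[0.012,0.0028,-0.0046],"tcp":[-0.0469,-0.046,0.6606],"tau":[6.0911,0.6323,-0.1638]}
{"k":15,"ang":[0.0764,-0.028,0.2469],"\u03b8\u0307":[0.0117,0.0028,-0.0047],"tcp":[-0.047,-0.0461,0.6606],"tau":[6.0795,0.6308,-0.1651]}
{"k":16,"ang":[0.0766,-0.028,0.247],"\u03b8\u0307":[0.0113,0.0027,-0.0048],"tcp":[-0.047,-0.0463,0.6606],"tau":[6.0702,0.6296,-0.1661]}
{"k":17,"ang":[0.0768,-0.028,0.2471],"\u03b8\u0307":[0.0108,0.0027,-0.0049],"tcp":[-0.0471,-0.0464,0.6605],"tau":[6.0629,0.6286,-0.167]}
{"k":18,"ang":[0.077,-0.028,0.2472],"\u03b8\u0307":[0.0102,0.0027,-0.0049],"tcp":[-0.0472,-0.0465,0.6605],"tau":[-48.565,25.5376,2.1376]}
{"k":19,"ang":[0.0662,-0.0091,0.2262],"\u03b8\u0307":[-1.1005,1.8679,-2.0277],"tcp":[-0.0488,-0.0384,0.6615],"tau":[20.9296,-5.9985,-0.7508]}
{"k":20,"ang":[0.0469,0.0219,0.1947],"\u03b8\u0307":[-0.8298,1.2471,-1.1651],"tcp":[-0.0515,-0.0243,0.6626],"tau":[18.2597,-4.4875,-0.529]}
{"k":21,"ang":[0.0326,0.0422,0.1776],"\u03b8\u0307":[-0.6007,0.7918,-0.5734],"tcp":[-0.0536,-0.0141,0.663],"tau":[16.014,-3.3408,-0.3862]}
{"k":22,"ang":[0.0224,0.0547,0.1702],"\u03b8\u0307":[-0.4106,0.4606,-0.1839],"tcp":[-0.0552,-0.0072,0.663],"tau":[14.1402,-2.4606,-0.2937]}
{"k":23,"ang":[0.0158,0.0615,0.1691],"\u03b8\u0307":[-0.2545,0.228,0.0366],"tcp":[-0.0562,-0.0028,0.663],"tau":[12.5861,-1.7772,-0.2281]}
{"k":24,"ang":[0.012,0.0646,0.1701],"\u03b8\u0307":[-0.1248,0.0896,0.0544],"tcp":[-0.0568,-0.0004,0.6629],"tau":[11.3035,-1.2407,-0.1569]}
{"k":25,"ang":[0.0105,0.0654,0.1712],"\u03b8\u0307":[-0.0243,-0.0089,0.0498],"tcp":[-0.057,0.0005,0.6628],"tau":[10.2489,-0.8213,-0.1021]}
{"k":26,"ang":[0.0108,0.0647,0.1718],"\u03b8\u0307":[0.0517,-0.0677,0.0148],"tcp":[-0.0568,0.0003,0.6628],"tau":[9.3928,-0.5206,-0.0613]}
{"k":27,"ang":[0.0123,0.0629,0.172],"\u03b8\u0307":[0.1057,-0.117,0.0179],"tcp":[-0.0565,-0.0008,0.6629],"tau":[8.6955,-0.2829,-0.0352]}
{"k":28,"ang":[0.0148,0.0602,0.1721],"\u03b8\u0307":[0.1439,-0.1515,0.0207],"tcp":[-0.056,-0.0024,0.6629],"tau":[8.1257,-0.0924,-0.0153]}
{"k":29,"ang":[0.018,0.057,0.1723],"\u03b8\u0307":[0.1697,-0.1741,0.0213],"tcp":[-0.0554,-0.0045,0.663],"tau":[7.6612,0.06,0.0002]}
{"k":30,"ang":[0.0216,0.0535,0.1725],"\u03b8\u0307":[0.1857,-0.1876,0.0212],"tcp":[-0.0548,-0.0068,0.663],"tau":[7.2836,0.1818,0.0122]}
{"k":31,"ang":[0.0254,0.0497,0.1727],"\u03b8\u0307":[0.1941,-0.1941,0.0211],"tcp":[-0.0542,-0.0093,0.6631],"tau":[6.9778,0.2786,0.0212]}
{"k":32,"ang":[0.0293,0.0459,0.1729],"\u03b8\u0307":[0.1967,-0.1954,0.021],"tcp":[-0.0536,-0.0119,0.6631],"tau":[6.731,0.3551,0.0278]}
{"k":33,"ang":[0.0332,0.0421,0.1731],"\u03b8\u0307":[0.1949,-0.1928,0.0211],"tcp":[-0.053,-0.0145,0.6631],"tau":[6.533,0.415,0.0325]}
{"k":34,"ang":[0.0371,0.0383,0.1733],"\u03b8\u0307":[0.1898,-0.1873,0.0211],"tcp":[-0.0524,-0.017,0.6631],"tau":[6.3751,0.4614,0.0357]}
{"k":35,"ang":[0.0408,0.0347,0.1734],"\u03b8\u0307":[0.1824,-0.1798,0.0213],"tcp":[-0.0518,-0.0195,0.6631],"tau":[6.2501,0.4969,0.0376]}
{"k":36,"ang":[0.0444,0.0313,0.1736],"\u03b8\u0307":[0.1735,-0.1709,0.0215],"tcp":[-0.0513,-0.0219,0.6631]}


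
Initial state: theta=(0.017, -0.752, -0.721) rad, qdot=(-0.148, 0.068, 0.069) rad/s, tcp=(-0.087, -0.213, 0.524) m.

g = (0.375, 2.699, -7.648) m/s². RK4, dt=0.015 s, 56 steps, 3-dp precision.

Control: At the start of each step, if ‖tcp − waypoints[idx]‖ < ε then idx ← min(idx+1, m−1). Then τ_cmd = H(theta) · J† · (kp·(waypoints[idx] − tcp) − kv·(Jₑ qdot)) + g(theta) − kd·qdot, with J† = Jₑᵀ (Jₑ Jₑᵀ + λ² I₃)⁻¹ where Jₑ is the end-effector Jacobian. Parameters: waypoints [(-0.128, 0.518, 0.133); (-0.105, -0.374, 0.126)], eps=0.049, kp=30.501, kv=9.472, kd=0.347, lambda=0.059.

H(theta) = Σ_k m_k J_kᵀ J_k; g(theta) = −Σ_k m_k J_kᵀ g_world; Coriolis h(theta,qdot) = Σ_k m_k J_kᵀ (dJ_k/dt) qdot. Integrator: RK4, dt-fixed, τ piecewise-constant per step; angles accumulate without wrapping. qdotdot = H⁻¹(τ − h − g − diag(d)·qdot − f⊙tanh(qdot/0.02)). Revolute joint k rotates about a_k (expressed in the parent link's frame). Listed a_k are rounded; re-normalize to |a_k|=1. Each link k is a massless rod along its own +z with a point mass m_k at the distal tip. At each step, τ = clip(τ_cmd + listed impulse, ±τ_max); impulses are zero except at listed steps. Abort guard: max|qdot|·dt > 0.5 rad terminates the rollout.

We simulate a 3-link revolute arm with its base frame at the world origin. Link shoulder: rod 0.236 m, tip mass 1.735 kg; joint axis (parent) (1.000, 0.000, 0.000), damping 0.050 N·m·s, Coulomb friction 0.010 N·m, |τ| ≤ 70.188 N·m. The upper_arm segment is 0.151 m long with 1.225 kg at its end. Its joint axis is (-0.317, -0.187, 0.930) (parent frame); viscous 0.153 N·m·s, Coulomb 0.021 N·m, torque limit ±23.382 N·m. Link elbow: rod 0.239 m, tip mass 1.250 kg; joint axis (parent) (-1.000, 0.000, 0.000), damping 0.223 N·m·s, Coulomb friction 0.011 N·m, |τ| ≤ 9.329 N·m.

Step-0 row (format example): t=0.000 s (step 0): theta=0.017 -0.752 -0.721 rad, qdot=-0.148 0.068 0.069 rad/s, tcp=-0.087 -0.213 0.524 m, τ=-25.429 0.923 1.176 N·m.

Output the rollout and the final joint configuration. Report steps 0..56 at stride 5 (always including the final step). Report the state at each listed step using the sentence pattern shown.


t=0.075 s (step 5): theta=-0.116 -0.711 -0.885 rad, qdot=-2.983 0.194 -3.047 rad/s, tcp=-0.100 -0.158 0.520 m, τ=-8.391 0.567 1.512 N·m.
t=0.150 s (step 10): theta=-0.384 -0.715 -1.095 rad, qdot=-3.977 -0.185 -2.308 rad/s, tcp=-0.119 -0.041 0.505 m, τ=3.339 0.391 0.617 N·m.
t=0.225 s (step 15): theta=-0.689 -0.728 -1.217 rad, qdot=-4.031 -0.123 -0.977 rad/s, tcp=-0.130 0.093 0.473 m, τ=10.445 0.195 -0.149 N·m.
t=0.300 s (step 20): theta=-0.976 -0.730 -1.251 rad, qdot=-3.554 0.059 0.015 rad/s, tcp=-0.133 0.217 0.423 m, τ=14.528 -0.069 -0.821 N·m.
t=0.375 s (step 25): theta=-1.216 -0.721 -1.229 rad, qdot=-2.830 0.156 0.487 rad/s, tcp=-0.130 0.316 0.362 m, τ=16.427 -0.336 -1.342 N·m.
t=0.450 s (step 30): theta=-1.400 -0.710 -1.187 rad, qdot=-2.084 0.137 0.600 rad/s, tcp=-0.125 0.387 0.300 m, τ=16.708 -0.525 -1.659 N·m.
t=0.525 s (step 35): theta=-1.531 -0.702 -1.144 rad, qdot=-1.446 0.063 0.532 rad/s, tcp=-0.121 0.433 0.247 m, τ=16.040 -0.613 -1.775 N·m.
t=0.600 s (step 40): theta=-1.620 -0.700 -1.108 rad, qdot=-0.957 0.000 0.409 rad/s, tcp=-0.118 0.461 0.206 m, τ=15.022 -0.641 -1.769 N·m.
t=0.675 s (step 45): theta=-1.678 -0.701 -1.082 rad, qdot=-0.604 -0.023 0.295 rad/s, tcp=-0.116 0.478 0.177 m, τ=14.028 -0.654 -1.716 N·m.
t=0.750 s (step 50): theta=-1.722 -0.685 -1.117 rad, qdot=-0.855 0.857 -3.010 rad/s, tcp=-0.116 0.479 0.159 m, τ=11.897 -1.736 -5.706 N·m.
t=0.825 s (step 55): theta=-1.793 -0.653 -1.443 rad, qdot=-0.838 -0.106 -4.982 rad/s, tcp=-0.127 0.417 0.143 m, τ=13.748 -0.653 -3.147 N·m.
t=0.840 s (step 56): theta=-1.804 -0.656 -1.518 rad, qdot=-0.705 -0.296 -5.029 rad/s, tcp=-0.130 0.401 0.139 m.
final theta (rad): -1.804 -0.656 -1.518
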